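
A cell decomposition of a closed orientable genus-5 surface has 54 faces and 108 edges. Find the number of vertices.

46

For a closed orientable surface of genus 5, χ = 2 − 2·5 = -8.
V = -8 + E − F = -8 + 108 − 54 = 46.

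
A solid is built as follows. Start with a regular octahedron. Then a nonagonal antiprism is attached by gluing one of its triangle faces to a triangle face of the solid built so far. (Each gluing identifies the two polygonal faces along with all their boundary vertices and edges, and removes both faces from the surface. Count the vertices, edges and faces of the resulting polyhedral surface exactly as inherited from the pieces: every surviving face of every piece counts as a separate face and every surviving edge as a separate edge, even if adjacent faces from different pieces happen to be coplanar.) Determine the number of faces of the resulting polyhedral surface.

A regular octahedron: V=6, E=12, F=8.
Attach a nonagonal antiprism (V=18, E=36, F=20) along a 3-gon: merge 3 vertices and 3 edges, delete both glued faces → V=21, E=45, F=26.
Check: V − E + F = 21 − 45 + 26 = 2.

26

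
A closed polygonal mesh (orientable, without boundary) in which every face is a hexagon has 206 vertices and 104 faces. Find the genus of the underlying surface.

Every face is a hexagon, so 2E = 6·104 = 624, giving E = 312.
χ = V − E + F = 206 − 312 + 104 = -2.
For a closed orientable surface χ = 2 − 2g, so g = (2 − (-2))/2 = 2.

2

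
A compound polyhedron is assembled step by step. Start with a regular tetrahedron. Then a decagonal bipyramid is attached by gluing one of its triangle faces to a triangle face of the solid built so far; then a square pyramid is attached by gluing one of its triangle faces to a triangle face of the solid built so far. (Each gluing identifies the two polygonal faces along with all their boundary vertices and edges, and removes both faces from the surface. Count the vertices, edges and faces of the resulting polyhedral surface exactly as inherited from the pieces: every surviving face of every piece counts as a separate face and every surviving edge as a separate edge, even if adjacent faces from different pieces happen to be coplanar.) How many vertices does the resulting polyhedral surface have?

15

A regular tetrahedron: V=4, E=6, F=4.
Attach a decagonal bipyramid (V=12, E=30, F=20) along a 3-gon: merge 3 vertices and 3 edges, delete both glued faces → V=13, E=33, F=22.
Attach a square pyramid (V=5, E=8, F=5) along a 3-gon: merge 3 vertices and 3 edges, delete both glued faces → V=15, E=38, F=25.
Check: V − E + F = 15 − 38 + 25 = 2.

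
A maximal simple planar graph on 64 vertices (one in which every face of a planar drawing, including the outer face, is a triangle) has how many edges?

In a plane triangulation 3F = 2E and V − E + F = 2, so E = 3V − 6 = 3·64 − 6 = 186.

186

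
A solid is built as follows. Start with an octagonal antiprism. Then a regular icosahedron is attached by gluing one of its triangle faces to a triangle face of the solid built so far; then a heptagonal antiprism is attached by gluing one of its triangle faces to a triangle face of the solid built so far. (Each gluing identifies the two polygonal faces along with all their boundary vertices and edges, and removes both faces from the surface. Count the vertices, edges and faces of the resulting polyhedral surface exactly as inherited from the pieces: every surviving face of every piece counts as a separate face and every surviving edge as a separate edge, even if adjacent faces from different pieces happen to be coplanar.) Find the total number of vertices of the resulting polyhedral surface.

36

An octagonal antiprism: V=16, E=32, F=18.
Attach a regular icosahedron (V=12, E=30, F=20) along a 3-gon: merge 3 vertices and 3 edges, delete both glued faces → V=25, E=59, F=36.
Attach a heptagonal antiprism (V=14, E=28, F=16) along a 3-gon: merge 3 vertices and 3 edges, delete both glued faces → V=36, E=84, F=50.
Check: V − E + F = 36 − 84 + 50 = 2.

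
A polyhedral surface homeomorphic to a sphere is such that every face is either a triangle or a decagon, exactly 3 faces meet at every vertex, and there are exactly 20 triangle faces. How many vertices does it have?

Let x be the number of decagons; then F = 20 + x.
Edge–face incidences: 2E = 3·20 + 10·x = 60 + 10x.
Every vertex has degree 3, so 3V = 2E.
Euler: V − E + F = 2 ⇒ (2E)/3 − E + (20 + x) = 2.
Multiply by 6: 2·(2E) − 3·(2E) + 6·(20 + x) = 12, i.e. 120 + 6x − (60 + 10x) = 12.
Collecting terms: −4x + 60 = 12, so −4x = −48, so x = 12.
Then 2E = 60 + 10·12 = 180, so E = 90, V = 2E/3 = 60, F = 20 + 12 = 32.

60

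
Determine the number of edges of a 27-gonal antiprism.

An antiprism on an n-gon has two n-gon caps and 2n triangles: V = 2·27 = 54, E = 4·27 = 108, F = 2·27 + 2 = 56.

108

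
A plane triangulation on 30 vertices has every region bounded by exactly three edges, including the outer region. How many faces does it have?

56

In a plane triangulation 3F = 2E and V − E + F = 2, so F = 2V − 4 = 2·30 − 4 = 56.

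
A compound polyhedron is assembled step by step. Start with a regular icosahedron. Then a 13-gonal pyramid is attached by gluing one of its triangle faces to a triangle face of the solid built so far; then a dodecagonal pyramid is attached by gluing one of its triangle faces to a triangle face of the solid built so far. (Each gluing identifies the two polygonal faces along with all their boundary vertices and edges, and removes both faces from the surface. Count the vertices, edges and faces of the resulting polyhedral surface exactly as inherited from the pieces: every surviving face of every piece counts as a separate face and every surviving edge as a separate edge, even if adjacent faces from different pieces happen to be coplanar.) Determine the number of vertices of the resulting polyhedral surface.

A regular icosahedron: V=12, E=30, F=20.
Attach a 13-gonal pyramid (V=14, E=26, F=14) along a 3-gon: merge 3 vertices and 3 edges, delete both glued faces → V=23, E=53, F=32.
Attach a dodecagonal pyramid (V=13, E=24, F=13) along a 3-gon: merge 3 vertices and 3 edges, delete both glued faces → V=33, E=74, F=43.
Check: V − E + F = 33 − 74 + 43 = 2.

33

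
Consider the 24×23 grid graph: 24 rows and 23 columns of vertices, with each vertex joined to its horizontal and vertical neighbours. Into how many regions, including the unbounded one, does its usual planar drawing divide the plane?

507

The grid has V = 24·23 = 552 vertices and E = 24·22 + 23·23 = 1057 edges.
F = 2 − V + E = 2 − 552 + 1057 = 507.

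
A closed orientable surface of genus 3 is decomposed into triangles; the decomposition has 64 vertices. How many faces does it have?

136

χ = 2 − 2·3 = -4, and every face is a triangle so 3F = 2E.
V − E + F = -4 with E = 3F/2 gives 64 − (3/2 − 1)·F = -4, so F = 136 and E = 204.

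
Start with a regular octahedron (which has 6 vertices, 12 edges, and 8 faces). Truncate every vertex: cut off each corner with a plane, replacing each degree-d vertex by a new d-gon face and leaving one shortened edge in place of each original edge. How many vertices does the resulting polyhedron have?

Truncation replaces each original edge-end by a new vertex, so V′ = 2E = 24.
Each original edge survives, and each old vertex of degree d contributes d new edges; summing degrees gives Σd = 2E, so E′ = E + 2E = 3E = 36.
Each original face survives and each original vertex becomes one new face: F′ = F + V = 14.

24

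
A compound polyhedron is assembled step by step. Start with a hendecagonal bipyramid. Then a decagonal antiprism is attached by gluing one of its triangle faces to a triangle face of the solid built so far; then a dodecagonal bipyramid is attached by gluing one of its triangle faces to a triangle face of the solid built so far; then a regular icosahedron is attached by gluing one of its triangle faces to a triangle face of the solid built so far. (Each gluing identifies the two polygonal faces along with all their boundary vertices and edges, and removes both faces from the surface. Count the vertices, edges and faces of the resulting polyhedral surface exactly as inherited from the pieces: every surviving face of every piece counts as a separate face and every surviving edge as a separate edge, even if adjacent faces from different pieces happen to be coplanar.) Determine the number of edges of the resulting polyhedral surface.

130

A hendecagonal bipyramid: V=13, E=33, F=22.
Attach a decagonal antiprism (V=20, E=40, F=22) along a 3-gon: merge 3 vertices and 3 edges, delete both glued faces → V=30, E=70, F=42.
Attach a dodecagonal bipyramid (V=14, E=36, F=24) along a 3-gon: merge 3 vertices and 3 edges, delete both glued faces → V=41, E=103, F=64.
Attach a regular icosahedron (V=12, E=30, F=20) along a 3-gon: merge 3 vertices and 3 edges, delete both glued faces → V=50, E=130, F=82.
Check: V − E + F = 50 − 130 + 82 = 2.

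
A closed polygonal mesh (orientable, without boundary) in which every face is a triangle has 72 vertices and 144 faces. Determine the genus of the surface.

Every face is a triangle, so 2E = 3·144 = 432, giving E = 216.
χ = V − E + F = 72 − 216 + 144 = 0.
For a closed orientable surface χ = 2 − 2g, so g = (2 − (0))/2 = 1.

1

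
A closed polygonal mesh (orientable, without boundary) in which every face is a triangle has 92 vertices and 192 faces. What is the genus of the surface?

Every face is a triangle, so 2E = 3·192 = 576, giving E = 288.
χ = V − E + F = 92 − 288 + 192 = -4.
For a closed orientable surface χ = 2 − 2g, so g = (2 − (-4))/2 = 3.

3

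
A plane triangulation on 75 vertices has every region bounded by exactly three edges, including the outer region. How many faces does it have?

In a plane triangulation 3F = 2E and V − E + F = 2, so F = 2V − 4 = 2·75 − 4 = 146.

146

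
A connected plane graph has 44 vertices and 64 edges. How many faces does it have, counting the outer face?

Euler's formula for a connected plane graph: V − E + F = 2, so F = 2 − 44 + 64 = 22.

22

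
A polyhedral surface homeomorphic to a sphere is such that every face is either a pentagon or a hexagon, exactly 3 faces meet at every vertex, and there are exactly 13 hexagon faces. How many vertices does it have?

Let x be the number of pentagons; then F = 13 + x.
Edge–face incidences: 2E = 6·13 + 5·x = 78 + 5x.
Every vertex has degree 3, so 3V = 2E.
Euler: V − E + F = 2 ⇒ (2E)/3 − E + (13 + x) = 2.
Multiply by 6: 2·(2E) − 3·(2E) + 6·(13 + x) = 12, i.e. 78 + 6x − (78 + 5x) = 12.
Collecting terms: x = 12.
Then 2E = 78 + 5·12 = 138, so E = 69, V = 2E/3 = 46, F = 13 + 12 = 25.

46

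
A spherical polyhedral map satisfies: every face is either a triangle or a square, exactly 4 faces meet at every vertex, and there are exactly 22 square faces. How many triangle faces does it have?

Let x be the number of triangles; then F = 22 + x.
Edge–face incidences: 2E = 4·22 + 3·x = 88 + 3x.
Every vertex has degree 4, so 4V = 2E.
Euler: V − E + F = 2 ⇒ (2E)/4 − E + (22 + x) = 2.
Multiply by 8: 2·(2E) − 4·(2E) + 8·(22 + x) = 16, i.e. 176 + 8x − 2·(88 + 3x) = 16.
Collecting terms: 2x = 16, so x = 8.
Then 2E = 88 + 3·8 = 112, so E = 56, V = 2E/4 = 28, F = 22 + 8 = 30.

8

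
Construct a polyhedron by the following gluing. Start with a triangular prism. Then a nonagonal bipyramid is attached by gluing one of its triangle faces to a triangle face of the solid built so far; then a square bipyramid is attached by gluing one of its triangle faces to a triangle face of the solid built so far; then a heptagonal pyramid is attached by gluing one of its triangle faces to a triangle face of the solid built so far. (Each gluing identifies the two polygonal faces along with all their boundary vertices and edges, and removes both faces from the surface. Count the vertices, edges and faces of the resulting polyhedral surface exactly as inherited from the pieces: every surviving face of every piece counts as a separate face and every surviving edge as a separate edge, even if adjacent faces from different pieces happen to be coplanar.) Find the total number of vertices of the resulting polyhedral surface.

A triangular prism: V=6, E=9, F=5.
Attach a nonagonal bipyramid (V=11, E=27, F=18) along a 3-gon: merge 3 vertices and 3 edges, delete both glued faces → V=14, E=33, F=21.
Attach a square bipyramid (V=6, E=12, F=8) along a 3-gon: merge 3 vertices and 3 edges, delete both glued faces → V=17, E=42, F=27.
Attach a heptagonal pyramid (V=8, E=14, F=8) along a 3-gon: merge 3 vertices and 3 edges, delete both glued faces → V=22, E=53, F=33.
Check: V − E + F = 22 − 53 + 33 = 2.

22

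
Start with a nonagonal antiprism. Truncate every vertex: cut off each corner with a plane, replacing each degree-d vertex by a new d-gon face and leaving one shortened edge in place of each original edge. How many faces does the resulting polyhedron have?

The base solid has V = 18, E = 36, F = 20.
Truncation replaces each original edge-end by a new vertex, so V′ = 2E = 72.
Each original edge survives, and each old vertex of degree d contributes d new edges; summing degrees gives Σd = 2E, so E′ = E + 2E = 3E = 108.
Each original face survives and each original vertex becomes one new face: F′ = F + V = 38.

38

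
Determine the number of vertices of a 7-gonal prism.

14

A prism on an n-gon has two n-gon bases and n rectangular sides: V = 2·7 = 14, E = 3·7 = 21, F = 7 + 2 = 9.
Check: V − E + F = 14 − 21 + 9 = 2.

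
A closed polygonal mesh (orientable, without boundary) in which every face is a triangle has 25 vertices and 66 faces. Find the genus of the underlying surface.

5

Every face is a triangle, so 2E = 3·66 = 198, giving E = 99.
χ = V − E + F = 25 − 99 + 66 = -8.
For a closed orientable surface χ = 2 − 2g, so g = (2 − (-8))/2 = 5.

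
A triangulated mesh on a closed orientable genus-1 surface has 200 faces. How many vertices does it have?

100

χ = 2 − 2·1 = 0, and every face is a triangle so 3F = 2E.
E = 3·200/2 = 300. Then V = 0 + E − F = 0 + 300 − 200 = 100.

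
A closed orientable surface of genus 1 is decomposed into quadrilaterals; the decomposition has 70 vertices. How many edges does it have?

140

χ = 2 − 2·1 = 0, and every face is a square so 4F = 2E.
V − E + F = 0 with E = 4F/2 gives 70 − (4/2 − 1)·F = 0, so F = 70 and E = 140.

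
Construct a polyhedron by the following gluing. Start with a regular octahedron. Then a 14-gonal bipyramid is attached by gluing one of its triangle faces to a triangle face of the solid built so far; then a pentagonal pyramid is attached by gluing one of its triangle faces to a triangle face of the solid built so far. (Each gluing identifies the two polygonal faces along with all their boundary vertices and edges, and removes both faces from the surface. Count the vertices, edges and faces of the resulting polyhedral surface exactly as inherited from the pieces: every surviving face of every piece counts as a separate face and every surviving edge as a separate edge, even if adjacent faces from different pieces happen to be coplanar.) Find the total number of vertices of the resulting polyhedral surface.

A regular octahedron: V=6, E=12, F=8.
Attach a 14-gonal bipyramid (V=16, E=42, F=28) along a 3-gon: merge 3 vertices and 3 edges, delete both glued faces → V=19, E=51, F=34.
Attach a pentagonal pyramid (V=6, E=10, F=6) along a 3-gon: merge 3 vertices and 3 edges, delete both glued faces → V=22, E=58, F=38.
Check: V − E + F = 22 − 58 + 38 = 2.

22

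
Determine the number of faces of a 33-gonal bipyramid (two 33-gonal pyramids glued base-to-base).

A bipyramid over an n-gon has 2n triangular faces and n + 2 vertices: V = 33 + 2 = 35, E = 3·33 = 99, F = 2·33 = 66.
Check: V − E + F = 35 − 99 + 66 = 2.

66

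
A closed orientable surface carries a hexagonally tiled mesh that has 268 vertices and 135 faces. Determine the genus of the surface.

2

Every face is a hexagon, so 2E = 6·135 = 810, giving E = 405.
χ = V − E + F = 268 − 405 + 135 = -2.
For a closed orientable surface χ = 2 − 2g, so g = (2 − (-2))/2 = 2.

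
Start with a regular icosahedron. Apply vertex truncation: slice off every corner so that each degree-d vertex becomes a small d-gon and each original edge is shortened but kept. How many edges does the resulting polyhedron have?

90

The base solid has V = 12, E = 30, F = 20.
Truncation replaces each original edge-end by a new vertex, so V′ = 2E = 60.
Each original edge survives, and each old vertex of degree d contributes d new edges; summing degrees gives Σd = 2E, so E′ = E + 2E = 3E = 90.
Each original face survives and each original vertex becomes one new face: F′ = F + V = 32.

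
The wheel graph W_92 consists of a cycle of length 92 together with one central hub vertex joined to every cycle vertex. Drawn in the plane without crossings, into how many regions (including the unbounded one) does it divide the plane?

93

W_92 has V = 92 + 1 = 93 vertices and E = 2·92 = 184 edges.
By Euler's formula F = 2 − V + E = 2 − 93 + 184 = 93.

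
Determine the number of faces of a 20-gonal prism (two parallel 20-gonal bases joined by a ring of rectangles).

22

A prism on an n-gon has two n-gon bases and n rectangular sides: V = 2·20 = 40, E = 3·20 = 60, F = 20 + 2 = 22.
Check: V − E + F = 40 − 60 + 22 = 2.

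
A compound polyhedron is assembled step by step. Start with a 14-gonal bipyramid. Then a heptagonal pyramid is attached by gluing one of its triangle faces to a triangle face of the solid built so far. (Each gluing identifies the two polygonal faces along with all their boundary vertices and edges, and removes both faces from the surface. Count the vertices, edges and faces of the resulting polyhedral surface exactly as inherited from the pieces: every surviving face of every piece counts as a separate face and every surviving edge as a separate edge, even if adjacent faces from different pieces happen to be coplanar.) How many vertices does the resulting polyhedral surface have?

21

A 14-gonal bipyramid: V=16, E=42, F=28.
Attach a heptagonal pyramid (V=8, E=14, F=8) along a 3-gon: merge 3 vertices and 3 edges, delete both glued faces → V=21, E=53, F=34.
Check: V − E + F = 21 − 53 + 34 = 2.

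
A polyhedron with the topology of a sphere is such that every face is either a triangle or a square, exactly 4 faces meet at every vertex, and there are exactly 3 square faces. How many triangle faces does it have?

Let x be the number of triangles; then F = 3 + x.
Edge–face incidences: 2E = 4·3 + 3·x = 12 + 3x.
Every vertex has degree 4, so 4V = 2E.
Euler: V − E + F = 2 ⇒ (2E)/4 − E + (3 + x) = 2.
Multiply by 8: 2·(2E) − 4·(2E) + 8·(3 + x) = 16, i.e. 24 + 8x − 2·(12 + 3x) = 16.
Collecting terms: 2x = 16, so x = 8.
Then 2E = 12 + 3·8 = 36, so E = 18, V = 2E/4 = 9, F = 3 + 8 = 11.

8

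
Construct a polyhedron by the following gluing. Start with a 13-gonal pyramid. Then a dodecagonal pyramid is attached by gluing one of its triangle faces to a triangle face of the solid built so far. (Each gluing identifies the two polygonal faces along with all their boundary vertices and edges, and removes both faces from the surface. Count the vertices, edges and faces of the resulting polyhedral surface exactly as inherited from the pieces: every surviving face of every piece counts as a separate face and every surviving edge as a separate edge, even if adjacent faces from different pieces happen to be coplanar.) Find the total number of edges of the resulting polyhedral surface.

A 13-gonal pyramid: V=14, E=26, F=14.
Attach a dodecagonal pyramid (V=13, E=24, F=13) along a 3-gon: merge 3 vertices and 3 edges, delete both glued faces → V=24, E=47, F=25.
Check: V − E + F = 24 − 47 + 25 = 2.

47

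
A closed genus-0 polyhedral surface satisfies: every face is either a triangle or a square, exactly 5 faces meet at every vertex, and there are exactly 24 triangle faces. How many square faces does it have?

Let x be the number of squares; then F = 24 + x.
Edge–face incidences: 2E = 3·24 + 4·x = 72 + 4x.
Every vertex has degree 5, so 5V = 2E.
Euler: V − E + F = 2 ⇒ (2E)/5 − E + (24 + x) = 2.
Multiply by 10: 2·(2E) − 5·(2E) + 10·(24 + x) = 20, i.e. 240 + 10x − 3·(72 + 4x) = 20.
Collecting terms: −2x + 24 = 20, so −2x = −4, so x = 2.
Then 2E = 72 + 4·2 = 80, so E = 40, V = 2E/5 = 16, F = 24 + 2 = 26.

2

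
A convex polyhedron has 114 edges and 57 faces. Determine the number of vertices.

Here V − E + F = 2.
V = 2 + E − F = 2 + 114 − 57 = 59.

59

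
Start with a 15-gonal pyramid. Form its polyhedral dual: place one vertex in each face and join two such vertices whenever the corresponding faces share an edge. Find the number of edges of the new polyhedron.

30

The base solid has V = 16, E = 30, F = 16.
The dual swaps V and F and preserves E: V′ = F = 16, E′ = E = 30, F′ = V = 16.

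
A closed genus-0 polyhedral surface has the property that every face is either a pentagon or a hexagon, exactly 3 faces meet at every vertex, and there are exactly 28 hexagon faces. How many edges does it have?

Let x be the number of pentagons; then F = 28 + x.
Edge–face incidences: 2E = 6·28 + 5·x = 168 + 5x.
Every vertex has degree 3, so 3V = 2E.
Euler: V − E + F = 2 ⇒ (2E)/3 − E + (28 + x) = 2.
Multiply by 6: 2·(2E) − 3·(2E) + 6·(28 + x) = 12, i.e. 168 + 6x − (168 + 5x) = 12.
Collecting terms: x = 12.
Then 2E = 168 + 5·12 = 228, so E = 114, V = 2E/3 = 76, F = 28 + 12 = 40.

114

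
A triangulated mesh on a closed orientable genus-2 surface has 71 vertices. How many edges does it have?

χ = 2 − 2·2 = -2, and every face is a triangle so 3F = 2E.
V − E + F = -2 with E = 3F/2 gives 71 − (3/2 − 1)·F = -2, so F = 146 and E = 219.

219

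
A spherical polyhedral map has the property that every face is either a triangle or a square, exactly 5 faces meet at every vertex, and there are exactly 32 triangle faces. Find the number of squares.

6

Let x be the number of squares; then F = 32 + x.
Edge–face incidences: 2E = 3·32 + 4·x = 96 + 4x.
Every vertex has degree 5, so 5V = 2E.
Euler: V − E + F = 2 ⇒ (2E)/5 − E + (32 + x) = 2.
Multiply by 10: 2·(2E) − 5·(2E) + 10·(32 + x) = 20, i.e. 320 + 10x − 3·(96 + 4x) = 20.
Collecting terms: −2x + 32 = 20, so −2x = −12, so x = 6.
Then 2E = 96 + 4·6 = 120, so E = 60, V = 2E/5 = 24, F = 32 + 6 = 38.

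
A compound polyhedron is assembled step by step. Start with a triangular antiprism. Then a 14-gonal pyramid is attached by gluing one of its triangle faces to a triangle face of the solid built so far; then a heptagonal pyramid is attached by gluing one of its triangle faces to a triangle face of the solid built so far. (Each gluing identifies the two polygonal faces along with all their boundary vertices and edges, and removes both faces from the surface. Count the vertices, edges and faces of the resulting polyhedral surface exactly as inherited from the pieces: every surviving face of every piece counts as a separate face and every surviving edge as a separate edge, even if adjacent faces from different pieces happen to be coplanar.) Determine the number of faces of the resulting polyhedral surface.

A triangular antiprism: V=6, E=12, F=8.
Attach a 14-gonal pyramid (V=15, E=28, F=15) along a 3-gon: merge 3 vertices and 3 edges, delete both glued faces → V=18, E=37, F=21.
Attach a heptagonal pyramid (V=8, E=14, F=8) along a 3-gon: merge 3 vertices and 3 edges, delete both glued faces → V=23, E=48, F=27.
Check: V − E + F = 23 − 48 + 27 = 2.

27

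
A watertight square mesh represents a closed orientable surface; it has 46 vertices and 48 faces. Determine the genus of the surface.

2

Every face is a square, so 2E = 4·48 = 192, giving E = 96.
χ = V − E + F = 46 − 96 + 48 = -2.
For a closed orientable surface χ = 2 − 2g, so g = (2 − (-2))/2 = 2.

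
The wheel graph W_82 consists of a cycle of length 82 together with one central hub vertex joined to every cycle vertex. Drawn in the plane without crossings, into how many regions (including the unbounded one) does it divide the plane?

83

W_82 has V = 82 + 1 = 83 vertices and E = 2·82 = 164 edges.
By Euler's formula F = 2 − V + E = 2 − 83 + 164 = 83.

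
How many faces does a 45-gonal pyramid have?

A pyramid on an n-gon base has one n-gon and n triangles: V = 45 + 1 = 46, E = 2·45 = 90, F = 45 + 1 = 46.
Check: V − E + F = 46 − 90 + 46 = 2.

46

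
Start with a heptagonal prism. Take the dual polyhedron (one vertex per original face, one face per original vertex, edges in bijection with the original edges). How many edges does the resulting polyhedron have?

21

The base solid has V = 14, E = 21, F = 9.
The dual swaps V and F and preserves E: V′ = F = 9, E′ = E = 21, F′ = V = 14.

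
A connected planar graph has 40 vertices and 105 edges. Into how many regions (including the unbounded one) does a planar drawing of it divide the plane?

67

Euler's formula for a connected plane graph: V − E + F = 2, so F = 2 − 40 + 105 = 67.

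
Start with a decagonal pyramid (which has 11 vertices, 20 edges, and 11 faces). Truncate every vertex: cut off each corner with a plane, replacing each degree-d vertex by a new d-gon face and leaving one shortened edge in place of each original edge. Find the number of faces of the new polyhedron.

Truncation replaces each original edge-end by a new vertex, so V′ = 2E = 40.
Each original edge survives, and each old vertex of degree d contributes d new edges; summing degrees gives Σd = 2E, so E′ = E + 2E = 3E = 60.
Each original face survives and each original vertex becomes one new face: F′ = F + V = 22.

22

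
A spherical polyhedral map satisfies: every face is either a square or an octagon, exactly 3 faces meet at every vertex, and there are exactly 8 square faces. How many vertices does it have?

16

Let x be the number of octagons; then F = 8 + x.
Edge–face incidences: 2E = 4·8 + 8·x = 32 + 8x.
Every vertex has degree 3, so 3V = 2E.
Euler: V − E + F = 2 ⇒ (2E)/3 − E + (8 + x) = 2.
Multiply by 6: 2·(2E) − 3·(2E) + 6·(8 + x) = 12, i.e. 48 + 6x − (32 + 8x) = 12.
Collecting terms: −2x + 16 = 12, so −2x = −4, so x = 2.
Then 2E = 32 + 8·2 = 48, so E = 24, V = 2E/3 = 16, F = 8 + 2 = 10.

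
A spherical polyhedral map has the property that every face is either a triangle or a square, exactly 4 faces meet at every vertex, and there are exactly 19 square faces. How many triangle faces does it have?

8

Let x be the number of triangles; then F = 19 + x.
Edge–face incidences: 2E = 4·19 + 3·x = 76 + 3x.
Every vertex has degree 4, so 4V = 2E.
Euler: V − E + F = 2 ⇒ (2E)/4 − E + (19 + x) = 2.
Multiply by 8: 2·(2E) − 4·(2E) + 8·(19 + x) = 16, i.e. 152 + 8x − 2·(76 + 3x) = 16.
Collecting terms: 2x = 16, so x = 8.
Then 2E = 76 + 3·8 = 100, so E = 50, V = 2E/4 = 25, F = 19 + 8 = 27.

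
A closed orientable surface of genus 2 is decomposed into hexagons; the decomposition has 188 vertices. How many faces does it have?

χ = 2 − 2·2 = -2, and every face is a hexagon so 6F = 2E.
V − E + F = -2 with E = 6F/2 gives 188 − (6/2 − 1)·F = -2, so F = 95 and E = 285.

95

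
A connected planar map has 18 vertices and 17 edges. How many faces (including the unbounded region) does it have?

Euler's formula for a connected plane graph: V − E + F = 2, so F = 2 − 18 + 17 = 1.

1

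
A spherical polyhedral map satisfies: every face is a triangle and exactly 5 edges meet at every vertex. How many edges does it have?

Each face has 3 edges and each edge borders two faces, so 2E = 3F.
Each vertex has degree 5, so 5V = 2E and hence V = 3F/5.
Euler: V − E + F = 2 ⇒ (3F/5) − (3F/2) + F = 2.
Multiply by 10: (6 − 15 + 10)F = 20, i.e. 1F = 20.
So F = 20, E = 3·20/2 = 30, V = 3·20/5 = 12.

30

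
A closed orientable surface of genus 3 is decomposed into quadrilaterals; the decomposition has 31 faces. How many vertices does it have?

χ = 2 − 2·3 = -4, and every face is a square so 4F = 2E.
E = 4·31/2 = 62. Then V = -4 + E − F = -4 + 62 − 31 = 27.

27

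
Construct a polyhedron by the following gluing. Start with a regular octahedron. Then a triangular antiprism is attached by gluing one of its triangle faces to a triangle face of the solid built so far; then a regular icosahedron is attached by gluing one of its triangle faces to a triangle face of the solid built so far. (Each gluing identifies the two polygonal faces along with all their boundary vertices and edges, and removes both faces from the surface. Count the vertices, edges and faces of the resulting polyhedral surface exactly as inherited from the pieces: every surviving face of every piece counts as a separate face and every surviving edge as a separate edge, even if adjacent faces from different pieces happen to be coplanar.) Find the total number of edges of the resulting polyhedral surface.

A regular octahedron: V=6, E=12, F=8.
Attach a triangular antiprism (V=6, E=12, F=8) along a 3-gon: merge 3 vertices and 3 edges, delete both glued faces → V=9, E=21, F=14.
Attach a regular icosahedron (V=12, E=30, F=20) along a 3-gon: merge 3 vertices and 3 edges, delete both glued faces → V=18, E=48, F=32.
Check: V − E + F = 18 − 48 + 32 = 2.

48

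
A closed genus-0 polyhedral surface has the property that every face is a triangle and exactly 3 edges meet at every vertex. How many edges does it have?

Each face has 3 edges and each edge borders two faces, so 2E = 3F.
Each vertex has degree 3, so 3V = 2E and hence V = 3F/3.
Euler: V − E + F = 2 ⇒ (3F/3) − (3F/2) + F = 2.
Multiply by 6: (6 − 9 + 6)F = 12, i.e. 3F = 12.
So F = 4, E = 3·4/2 = 6, V = 3·4/3 = 4.

6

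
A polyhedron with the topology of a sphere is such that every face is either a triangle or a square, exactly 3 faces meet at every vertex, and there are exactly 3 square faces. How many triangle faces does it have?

2

Let x be the number of triangles; then F = 3 + x.
Edge–face incidences: 2E = 4·3 + 3·x = 12 + 3x.
Every vertex has degree 3, so 3V = 2E.
Euler: V − E + F = 2 ⇒ (2E)/3 − E + (3 + x) = 2.
Multiply by 6: 2·(2E) − 3·(2E) + 6·(3 + x) = 12, i.e. 18 + 6x − (12 + 3x) = 12.
Collecting terms: 3x + 6 = 12, so 3x = 6, so x = 2.
Then 2E = 12 + 3·2 = 18, so E = 9, V = 2E/3 = 6, F = 3 + 2 = 5.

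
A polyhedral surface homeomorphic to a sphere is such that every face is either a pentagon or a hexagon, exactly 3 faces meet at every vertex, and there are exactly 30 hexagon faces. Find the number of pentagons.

12

Let x be the number of pentagons; then F = 30 + x.
Edge–face incidences: 2E = 6·30 + 5·x = 180 + 5x.
Every vertex has degree 3, so 3V = 2E.
Euler: V − E + F = 2 ⇒ (2E)/3 − E + (30 + x) = 2.
Multiply by 6: 2·(2E) − 3·(2E) + 6·(30 + x) = 12, i.e. 180 + 6x − (180 + 5x) = 12.
Collecting terms: x = 12.
Then 2E = 180 + 5·12 = 240, so E = 120, V = 2E/3 = 80, F = 30 + 12 = 42.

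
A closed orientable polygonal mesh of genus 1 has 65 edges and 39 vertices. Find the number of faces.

For a closed orientable surface of genus 1, χ = 2 − 2·1 = 0.
F = 0 − V + E = 0 − 39 + 65 = 26.

26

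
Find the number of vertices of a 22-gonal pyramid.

A pyramid on an n-gon base has one n-gon and n triangles: V = 22 + 1 = 23, E = 2·22 = 44, F = 22 + 1 = 23.
Check: V − E + F = 23 − 44 + 23 = 2.

23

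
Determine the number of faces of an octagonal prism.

10

A prism on an n-gon has two n-gon bases and n rectangular sides: V = 2·8 = 16, E = 3·8 = 24, F = 8 + 2 = 10.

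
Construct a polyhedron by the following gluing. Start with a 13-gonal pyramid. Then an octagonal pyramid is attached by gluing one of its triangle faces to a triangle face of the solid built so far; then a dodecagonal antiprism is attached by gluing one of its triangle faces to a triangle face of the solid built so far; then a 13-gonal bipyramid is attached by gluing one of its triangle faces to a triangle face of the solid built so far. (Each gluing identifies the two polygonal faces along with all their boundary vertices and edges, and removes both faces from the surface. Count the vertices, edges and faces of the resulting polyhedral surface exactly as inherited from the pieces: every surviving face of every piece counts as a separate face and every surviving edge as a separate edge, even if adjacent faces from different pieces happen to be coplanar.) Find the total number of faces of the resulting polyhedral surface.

A 13-gonal pyramid: V=14, E=26, F=14.
Attach an octagonal pyramid (V=9, E=16, F=9) along a 3-gon: merge 3 vertices and 3 edges, delete both glued faces → V=20, E=39, F=21.
Attach a dodecagonal antiprism (V=24, E=48, F=26) along a 3-gon: merge 3 vertices and 3 edges, delete both glued faces → V=41, E=84, F=45.
Attach a 13-gonal bipyramid (V=15, E=39, F=26) along a 3-gon: merge 3 vertices and 3 edges, delete both glued faces → V=53, E=120, F=69.
Check: V − E + F = 53 − 120 + 69 = 2.

69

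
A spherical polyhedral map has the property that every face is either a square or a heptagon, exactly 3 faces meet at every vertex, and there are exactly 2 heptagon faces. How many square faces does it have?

Let x be the number of squares; then F = 2 + x.
Edge–face incidences: 2E = 7·2 + 4·x = 14 + 4x.
Every vertex has degree 3, so 3V = 2E.
Euler: V − E + F = 2 ⇒ (2E)/3 − E + (2 + x) = 2.
Multiply by 6: 2·(2E) − 3·(2E) + 6·(2 + x) = 12, i.e. 12 + 6x − (14 + 4x) = 12.
Collecting terms: 2x − 2 = 12, so 2x = 14, so x = 7.
Then 2E = 14 + 4·7 = 42, so E = 21, V = 2E/3 = 14, F = 2 + 7 = 9.

7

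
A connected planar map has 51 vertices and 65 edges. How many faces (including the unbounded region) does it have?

Euler's formula for a connected plane graph: V − E + F = 2, so F = 2 − 51 + 65 = 16.

16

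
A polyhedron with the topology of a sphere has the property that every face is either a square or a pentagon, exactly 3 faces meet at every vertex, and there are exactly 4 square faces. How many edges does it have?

Let x be the number of pentagons; then F = 4 + x.
Edge–face incidences: 2E = 4·4 + 5·x = 16 + 5x.
Every vertex has degree 3, so 3V = 2E.
Euler: V − E + F = 2 ⇒ (2E)/3 − E + (4 + x) = 2.
Multiply by 6: 2·(2E) − 3·(2E) + 6·(4 + x) = 12, i.e. 24 + 6x − (16 + 5x) = 12.
Collecting terms: x + 8 = 12, so x = 4.
Then 2E = 16 + 5·4 = 36, so E = 18, V = 2E/3 = 12, F = 4 + 4 = 8.

18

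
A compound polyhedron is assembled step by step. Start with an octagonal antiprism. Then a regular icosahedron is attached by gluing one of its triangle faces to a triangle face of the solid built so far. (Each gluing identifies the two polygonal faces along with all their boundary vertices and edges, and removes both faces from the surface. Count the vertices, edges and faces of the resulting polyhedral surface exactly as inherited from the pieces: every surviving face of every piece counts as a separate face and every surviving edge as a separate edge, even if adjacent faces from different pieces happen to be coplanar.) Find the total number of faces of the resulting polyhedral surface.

An octagonal antiprism: V=16, E=32, F=18.
Attach a regular icosahedron (V=12, E=30, F=20) along a 3-gon: merge 3 vertices and 3 edges, delete both glued faces → V=25, E=59, F=36.
Check: V − E + F = 25 − 59 + 36 = 2.

36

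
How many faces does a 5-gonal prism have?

7

A prism on an n-gon has two n-gon bases and n rectangular sides: V = 2·5 = 10, E = 3·5 = 15, F = 5 + 2 = 7.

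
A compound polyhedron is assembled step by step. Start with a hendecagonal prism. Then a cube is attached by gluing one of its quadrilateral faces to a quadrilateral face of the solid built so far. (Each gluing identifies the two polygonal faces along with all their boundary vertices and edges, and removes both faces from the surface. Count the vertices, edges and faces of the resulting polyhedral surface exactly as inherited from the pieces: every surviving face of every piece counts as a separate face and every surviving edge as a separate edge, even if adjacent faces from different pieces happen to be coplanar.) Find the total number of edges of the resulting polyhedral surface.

41

A hendecagonal prism: V=22, E=33, F=13.
Attach a cube (V=8, E=12, F=6) along a 4-gon: merge 4 vertices and 4 edges, delete both glued faces → V=26, E=41, F=17.
Check: V − E + F = 26 − 41 + 17 = 2.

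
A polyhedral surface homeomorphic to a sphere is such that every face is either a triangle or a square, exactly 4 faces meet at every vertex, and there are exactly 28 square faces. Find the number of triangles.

Let x be the number of triangles; then F = 28 + x.
Edge–face incidences: 2E = 4·28 + 3·x = 112 + 3x.
Every vertex has degree 4, so 4V = 2E.
Euler: V − E + F = 2 ⇒ (2E)/4 − E + (28 + x) = 2.
Multiply by 8: 2·(2E) − 4·(2E) + 8·(28 + x) = 16, i.e. 224 + 8x − 2·(112 + 3x) = 16.
Collecting terms: 2x = 16, so x = 8.
Then 2E = 112 + 3·8 = 136, so E = 68, V = 2E/4 = 34, F = 28 + 8 = 36.

8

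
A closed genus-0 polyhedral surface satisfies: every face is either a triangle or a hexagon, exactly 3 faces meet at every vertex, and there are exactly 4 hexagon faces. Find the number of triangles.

Let x be the number of triangles; then F = 4 + x.
Edge–face incidences: 2E = 6·4 + 3·x = 24 + 3x.
Every vertex has degree 3, so 3V = 2E.
Euler: V − E + F = 2 ⇒ (2E)/3 − E + (4 + x) = 2.
Multiply by 6: 2·(2E) − 3·(2E) + 6·(4 + x) = 12, i.e. 24 + 6x − (24 + 3x) = 12.
Collecting terms: 3x = 12, so x = 4.
Then 2E = 24 + 3·4 = 36, so E = 18, V = 2E/3 = 12, F = 4 + 4 = 8.

4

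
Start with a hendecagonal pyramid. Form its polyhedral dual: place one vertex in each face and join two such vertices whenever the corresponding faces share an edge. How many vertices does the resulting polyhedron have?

12

The base solid has V = 12, E = 22, F = 12.
The dual swaps V and F and preserves E: V′ = F = 12, E′ = E = 22, F′ = V = 12.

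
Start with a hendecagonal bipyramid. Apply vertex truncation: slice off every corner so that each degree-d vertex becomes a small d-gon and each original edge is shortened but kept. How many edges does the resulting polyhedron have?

The base solid has V = 13, E = 33, F = 22.
Truncation replaces each original edge-end by a new vertex, so V′ = 2E = 66.
Each original edge survives, and each old vertex of degree d contributes d new edges; summing degrees gives Σd = 2E, so E′ = E + 2E = 3E = 99.
Each original face survives and each original vertex becomes one new face: F′ = F + V = 35.

99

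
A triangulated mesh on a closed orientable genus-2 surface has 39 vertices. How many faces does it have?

χ = 2 − 2·2 = -2, and every face is a triangle so 3F = 2E.
V − E + F = -2 with E = 3F/2 gives 39 − (3/2 − 1)·F = -2, so F = 82 and E = 123.

82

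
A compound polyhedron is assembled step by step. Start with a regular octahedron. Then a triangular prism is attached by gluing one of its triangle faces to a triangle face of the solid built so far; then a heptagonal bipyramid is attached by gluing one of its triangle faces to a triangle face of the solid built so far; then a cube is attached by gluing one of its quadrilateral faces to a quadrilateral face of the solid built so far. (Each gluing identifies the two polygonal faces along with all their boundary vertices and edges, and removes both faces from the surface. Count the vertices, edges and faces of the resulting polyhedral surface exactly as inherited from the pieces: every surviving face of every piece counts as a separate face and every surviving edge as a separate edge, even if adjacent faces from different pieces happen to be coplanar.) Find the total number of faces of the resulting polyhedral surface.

27

A regular octahedron: V=6, E=12, F=8.
Attach a triangular prism (V=6, E=9, F=5) along a 3-gon: merge 3 vertices and 3 edges, delete both glued faces → V=9, E=18, F=11.
Attach a heptagonal bipyramid (V=9, E=21, F=14) along a 3-gon: merge 3 vertices and 3 edges, delete both glued faces → V=15, E=36, F=23.
Attach a cube (V=8, E=12, F=6) along a 4-gon: merge 4 vertices and 4 edges, delete both glued faces → V=19, E=44, F=27.
Check: V − E + F = 19 − 44 + 27 = 2.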